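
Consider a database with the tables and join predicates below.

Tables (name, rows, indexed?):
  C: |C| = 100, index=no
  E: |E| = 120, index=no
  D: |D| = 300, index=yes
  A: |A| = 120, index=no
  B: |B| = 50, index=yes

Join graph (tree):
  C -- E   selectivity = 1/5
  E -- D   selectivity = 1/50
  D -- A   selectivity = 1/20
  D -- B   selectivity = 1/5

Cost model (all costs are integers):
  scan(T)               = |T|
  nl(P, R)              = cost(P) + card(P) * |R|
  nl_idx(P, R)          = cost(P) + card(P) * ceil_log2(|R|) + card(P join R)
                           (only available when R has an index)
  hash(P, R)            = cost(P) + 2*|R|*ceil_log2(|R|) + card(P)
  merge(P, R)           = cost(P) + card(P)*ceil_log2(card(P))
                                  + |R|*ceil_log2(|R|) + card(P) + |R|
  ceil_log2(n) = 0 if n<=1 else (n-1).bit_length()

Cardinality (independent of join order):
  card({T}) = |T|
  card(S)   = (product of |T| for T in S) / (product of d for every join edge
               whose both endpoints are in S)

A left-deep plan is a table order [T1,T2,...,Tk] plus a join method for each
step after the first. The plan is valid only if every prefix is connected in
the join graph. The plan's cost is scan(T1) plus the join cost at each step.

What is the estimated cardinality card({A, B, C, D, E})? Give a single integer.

Tables in S: A(120), B(50), C(100), D(300), E(120)
Edges inside S: C-E(d=5), E-D(d=50), D-A(d=20), D-B(d=5)
numerator = 120 * 50 * 100 * 300 * 120 = 21600000000
denominator = 5 * 50 * 20 * 5 = 25000
card(S) = 21600000000 / 25000 = 864000

864000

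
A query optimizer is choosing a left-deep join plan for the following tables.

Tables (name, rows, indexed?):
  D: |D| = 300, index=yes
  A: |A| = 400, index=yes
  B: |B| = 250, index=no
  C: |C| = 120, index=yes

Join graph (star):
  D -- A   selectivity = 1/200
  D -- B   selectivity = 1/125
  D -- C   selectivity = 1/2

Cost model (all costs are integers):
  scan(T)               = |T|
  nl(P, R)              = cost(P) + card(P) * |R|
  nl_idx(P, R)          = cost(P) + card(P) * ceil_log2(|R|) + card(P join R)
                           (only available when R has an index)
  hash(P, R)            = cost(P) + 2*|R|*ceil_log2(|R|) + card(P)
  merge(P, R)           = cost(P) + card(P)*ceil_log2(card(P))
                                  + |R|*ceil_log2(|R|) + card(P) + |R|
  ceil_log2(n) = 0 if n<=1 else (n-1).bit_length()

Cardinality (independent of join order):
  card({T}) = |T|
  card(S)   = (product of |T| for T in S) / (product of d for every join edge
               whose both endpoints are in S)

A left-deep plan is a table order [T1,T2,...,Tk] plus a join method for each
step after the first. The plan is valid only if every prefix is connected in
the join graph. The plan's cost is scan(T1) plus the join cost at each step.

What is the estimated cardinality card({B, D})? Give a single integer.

Tables in S: B(250), D(300)
Edges inside S: D-B(d=125)
numerator = 250 * 300 = 75000
denominator = 125 = 125
card(S) = 75000 / 125 = 600

600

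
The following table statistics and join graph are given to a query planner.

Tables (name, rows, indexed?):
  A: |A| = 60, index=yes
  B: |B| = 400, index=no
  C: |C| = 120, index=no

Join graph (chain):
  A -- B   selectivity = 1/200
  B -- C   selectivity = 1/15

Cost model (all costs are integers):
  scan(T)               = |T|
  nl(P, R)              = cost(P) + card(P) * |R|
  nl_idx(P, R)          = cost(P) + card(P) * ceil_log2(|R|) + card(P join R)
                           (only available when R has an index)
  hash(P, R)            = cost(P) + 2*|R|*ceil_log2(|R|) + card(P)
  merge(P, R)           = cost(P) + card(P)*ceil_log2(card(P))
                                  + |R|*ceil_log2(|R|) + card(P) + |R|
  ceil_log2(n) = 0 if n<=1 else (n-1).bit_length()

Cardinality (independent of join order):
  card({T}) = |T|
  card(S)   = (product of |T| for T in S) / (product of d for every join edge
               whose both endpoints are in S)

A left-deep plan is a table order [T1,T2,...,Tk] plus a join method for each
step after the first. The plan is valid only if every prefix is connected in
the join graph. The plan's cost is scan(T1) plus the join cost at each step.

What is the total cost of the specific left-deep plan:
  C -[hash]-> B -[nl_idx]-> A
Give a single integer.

step 1: scan C: cost=120, card=120
step 2: join B via hash
    card(P join B) = 120*400/(15) = 3200
    cost = 120 + 2*400*9 + 120 = 7440
step 3: join A via nl_idx
    card(P join A) = 3200*60/(200) = 960
    cost = 7440 + 3200*6 + 960 = 27600

27600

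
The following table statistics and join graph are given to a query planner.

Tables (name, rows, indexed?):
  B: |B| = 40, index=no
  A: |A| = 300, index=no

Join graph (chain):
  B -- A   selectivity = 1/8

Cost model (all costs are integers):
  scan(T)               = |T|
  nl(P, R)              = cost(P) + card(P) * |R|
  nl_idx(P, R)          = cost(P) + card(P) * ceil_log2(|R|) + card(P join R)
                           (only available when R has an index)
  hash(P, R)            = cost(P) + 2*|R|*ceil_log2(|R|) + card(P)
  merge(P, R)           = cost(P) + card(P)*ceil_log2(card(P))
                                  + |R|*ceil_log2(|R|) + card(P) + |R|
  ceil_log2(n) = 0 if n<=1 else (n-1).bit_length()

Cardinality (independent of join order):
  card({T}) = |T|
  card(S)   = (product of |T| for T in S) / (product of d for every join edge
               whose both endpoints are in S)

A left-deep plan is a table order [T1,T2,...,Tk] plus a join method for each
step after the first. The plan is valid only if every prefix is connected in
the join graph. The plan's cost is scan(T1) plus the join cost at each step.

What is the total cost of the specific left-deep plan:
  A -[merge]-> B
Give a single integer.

3580

step 1: scan A: cost=300, card=300
step 2: join B via merge
    card(P join B) = 300*40/(8) = 1500
    cost = 300 + 300*9 + 40*6 + 300 + 40 = 3580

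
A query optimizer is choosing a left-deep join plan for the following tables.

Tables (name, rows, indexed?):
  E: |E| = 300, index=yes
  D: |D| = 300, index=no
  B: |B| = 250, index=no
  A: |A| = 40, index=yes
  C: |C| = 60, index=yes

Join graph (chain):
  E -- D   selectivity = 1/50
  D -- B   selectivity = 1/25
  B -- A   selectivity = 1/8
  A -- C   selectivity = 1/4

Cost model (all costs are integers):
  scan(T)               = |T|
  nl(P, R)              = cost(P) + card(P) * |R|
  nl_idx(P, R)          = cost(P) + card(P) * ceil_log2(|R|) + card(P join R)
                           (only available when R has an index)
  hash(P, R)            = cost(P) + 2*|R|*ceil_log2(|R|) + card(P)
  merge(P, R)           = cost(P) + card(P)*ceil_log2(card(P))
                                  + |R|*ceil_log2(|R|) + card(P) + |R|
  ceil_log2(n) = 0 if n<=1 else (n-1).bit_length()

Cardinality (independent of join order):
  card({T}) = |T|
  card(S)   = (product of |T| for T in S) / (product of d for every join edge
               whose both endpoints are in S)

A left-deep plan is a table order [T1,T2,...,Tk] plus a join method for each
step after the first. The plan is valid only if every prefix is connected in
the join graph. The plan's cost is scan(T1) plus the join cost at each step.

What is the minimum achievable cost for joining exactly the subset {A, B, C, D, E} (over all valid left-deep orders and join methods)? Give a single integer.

118750

Selinger DP over subsets of {A,B,C,D,E}:
  {E}: scan cost=300, card=300
  {D}: scan cost=300, card=300
  {B}: scan cost=250, card=250
  {A}: scan cost=40, card=40
  {C}: scan cost=60, card=60
  {DE}: card=1800; try (E,nl_idx)→4800, (E,hash)→6000, (D,hash)→6000, (E,merge)→6300, (D,merge)→6300, (E,nl)→90300 …(+1); best=4800 via (E,nl_idx)
  {BD}: card=3000; try (B,hash)→4600, (D,merge)→5500, (B,merge)→5550, (D,hash)→5900, (D,nl)→75250, (B,nl)→75300; best=4600 via (B,hash)
  {AB}: card=1250; try (A,hash)→980, (B,merge)→2570, (A,merge)→2780, (A,nl_idx)→3000, (B,hash)→4080, (B,nl)→10040 …(+1); best=980 via (A,hash)
  {AC}: card=600; try (A,hash)→600, (C,merge)→740, (A,merge)→760, (C,hash)→800, (C,nl_idx)→880, (A,nl_idx)→1020 …(+2); best=600 via (A,hash)
  {BDE}: card=18000; try (B,hash)→10600, (E,hash)→13000, (B,merge)→28650, (E,merge)→46600, (E,nl_idx)→49600, (B,nl)→454800 …(+1); best=10600 via (B,hash)
  {ABD}: card=15000; try (D,hash)→7630, (A,hash)→8080, (D,merge)→18980, (A,nl_idx)→37600, (A,merge)→43880, (A,nl)→124600 …(+1); best=7630 via (D,hash)
  {ABC}: card=18750; try (C,hash)→2950, (B,hash)→5200, (B,merge)→9450, (C,merge)→16400, (C,nl_idx)→27230, (C,nl)→75980 …(+1); best=2950 via (C,hash)
  {ABDE}: card=90000; try (E,hash)→28030, (A,hash)→29080, (A,nl_idx)→208600, (E,nl_idx)→232630, (E,merge)→235630, (A,merge)→298880 …(+2); best=28030 via (E,hash)
  {ABCD}: card=225000; try (C,hash)→23350, (D,hash)→27100, (C,merge)→233050, (D,merge)→305950, (C,nl_idx)→322630, (C,nl)→907630 …(+1); best=23350 via (C,hash)
  {ABCDE}: card=1350000; try (C,hash)→118750, (E,hash)→253750, (C,merge)→1648450, (C,nl_idx)→1918030, (E,nl_idx)→3398350, (E,merge)→4301350 …(+2); best=118750 via (C,hash)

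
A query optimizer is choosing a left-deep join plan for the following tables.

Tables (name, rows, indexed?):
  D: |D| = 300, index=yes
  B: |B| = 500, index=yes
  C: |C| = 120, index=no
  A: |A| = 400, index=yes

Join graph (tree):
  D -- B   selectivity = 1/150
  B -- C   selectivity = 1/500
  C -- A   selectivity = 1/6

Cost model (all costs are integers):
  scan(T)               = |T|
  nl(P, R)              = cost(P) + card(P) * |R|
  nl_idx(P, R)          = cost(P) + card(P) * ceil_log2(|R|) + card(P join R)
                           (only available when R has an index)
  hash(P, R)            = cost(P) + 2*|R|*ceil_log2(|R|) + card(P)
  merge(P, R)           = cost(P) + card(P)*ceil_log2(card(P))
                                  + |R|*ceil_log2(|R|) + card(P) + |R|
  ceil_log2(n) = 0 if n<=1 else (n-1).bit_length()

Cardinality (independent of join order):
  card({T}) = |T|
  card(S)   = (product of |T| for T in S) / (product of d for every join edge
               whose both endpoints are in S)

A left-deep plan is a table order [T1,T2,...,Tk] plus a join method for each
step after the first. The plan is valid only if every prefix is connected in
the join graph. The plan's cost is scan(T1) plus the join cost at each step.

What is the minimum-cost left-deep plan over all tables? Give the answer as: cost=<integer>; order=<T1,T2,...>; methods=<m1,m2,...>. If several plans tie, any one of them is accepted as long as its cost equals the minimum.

cost=8800; order=C,B,D,A; methods=nl_idx,nl_idx,merge

Selinger DP (subsets sized 1..n):
  {D}: scan cost=300, card=300
  {B}: scan cost=500, card=500
  {C}: scan cost=120, card=120
  {A}: scan cost=400, card=400
  {BD}: card=1000; try (B,nl_idx)→4000, (D,nl_idx)→6000, (D,hash)→6400, (B,merge)→8300, (D,merge)→8500, (B,hash)→9600 …(+2); best=4000 via (B,nl_idx)
  {BC}: card=120; try (B,nl_idx)→1320, (C,hash)→2680, (B,merge)→6080, (C,merge)→6460, (B,hash)→9240, (B,nl)→60120 …(+1); best=1320 via (B,nl_idx)
  {AC}: card=8000; try (C,hash)→2480, (A,merge)→5080, (C,merge)→5360, (A,hash)→7440, (A,nl_idx)→9200, (A,nl)→48120 …(+1); best=2480 via (C,hash)
  {BCD}: card=240; try (D,nl_idx)→2640, (D,merge)→5280, (C,hash)→6680, (D,hash)→6840, (C,merge)→15960, (D,nl)→37320 …(+1); best=2640 via (D,nl_idx)
  {ABC}: card=8000; try (A,merge)→6280, (A,hash)→8640, (A,nl_idx)→10400, (B,hash)→19480, (A,nl)→49320, (B,nl_idx)→82480 …(+2); best=6280 via (A,merge)
  {ABCD}: card=16000; try (A,merge)→8800, (A,hash)→10080, (D,hash)→19680, (A,nl_idx)→20800, (D,nl_idx)→94280, (A,nl)→98640 …(+2); best=8800 via (A,merge)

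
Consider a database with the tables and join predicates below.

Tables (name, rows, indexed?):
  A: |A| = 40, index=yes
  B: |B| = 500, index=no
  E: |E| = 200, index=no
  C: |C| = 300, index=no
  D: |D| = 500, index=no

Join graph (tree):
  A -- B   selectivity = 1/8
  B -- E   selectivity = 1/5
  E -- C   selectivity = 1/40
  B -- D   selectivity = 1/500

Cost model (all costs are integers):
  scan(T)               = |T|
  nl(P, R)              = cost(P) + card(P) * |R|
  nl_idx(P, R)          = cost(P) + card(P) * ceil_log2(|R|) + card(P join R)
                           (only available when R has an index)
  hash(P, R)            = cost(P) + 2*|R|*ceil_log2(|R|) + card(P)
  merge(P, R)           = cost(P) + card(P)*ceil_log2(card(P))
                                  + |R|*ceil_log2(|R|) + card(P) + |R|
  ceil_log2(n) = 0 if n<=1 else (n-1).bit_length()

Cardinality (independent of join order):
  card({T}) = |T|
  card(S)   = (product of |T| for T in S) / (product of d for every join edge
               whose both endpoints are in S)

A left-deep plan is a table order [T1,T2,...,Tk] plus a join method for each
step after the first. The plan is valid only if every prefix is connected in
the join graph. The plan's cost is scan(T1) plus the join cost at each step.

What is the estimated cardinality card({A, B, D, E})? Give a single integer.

100000

Tables in S: A(40), B(500), D(500), E(200)
Edges inside S: A-B(d=8), B-E(d=5), B-D(d=500)
numerator = 40 * 500 * 500 * 200 = 2000000000
denominator = 8 * 5 * 500 = 20000
card(S) = 2000000000 / 20000 = 100000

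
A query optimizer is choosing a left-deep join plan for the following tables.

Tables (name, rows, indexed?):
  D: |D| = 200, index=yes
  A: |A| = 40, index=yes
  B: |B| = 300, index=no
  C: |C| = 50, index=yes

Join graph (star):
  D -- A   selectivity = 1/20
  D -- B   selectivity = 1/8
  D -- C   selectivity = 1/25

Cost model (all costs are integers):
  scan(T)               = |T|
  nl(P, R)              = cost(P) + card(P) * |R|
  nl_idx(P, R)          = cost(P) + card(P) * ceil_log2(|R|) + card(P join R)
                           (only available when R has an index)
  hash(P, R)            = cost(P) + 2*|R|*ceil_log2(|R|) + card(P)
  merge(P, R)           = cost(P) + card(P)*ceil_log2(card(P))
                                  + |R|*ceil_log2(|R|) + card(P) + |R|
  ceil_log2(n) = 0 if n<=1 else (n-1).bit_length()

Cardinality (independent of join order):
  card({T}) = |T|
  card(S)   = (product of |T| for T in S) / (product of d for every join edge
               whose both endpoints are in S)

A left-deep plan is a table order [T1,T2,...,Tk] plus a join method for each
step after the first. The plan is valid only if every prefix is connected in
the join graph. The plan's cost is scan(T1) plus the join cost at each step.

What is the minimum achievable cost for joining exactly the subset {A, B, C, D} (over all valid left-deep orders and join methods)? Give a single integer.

7930

Selinger DP over subsets of {A,B,C,D}:
  {D}: scan cost=200, card=200
  {A}: scan cost=40, card=40
  {B}: scan cost=300, card=300
  {C}: scan cost=50, card=50
  {AD}: card=400; try (D,nl_idx)→760, (A,hash)→880, (A,nl_idx)→1800, (D,merge)→2120, (A,merge)→2280, (D,hash)→3280 …(+2); best=760 via (D,nl_idx)
  {BD}: card=7500; try (D,hash)→3800, (B,merge)→5000, (D,merge)→5100, (B,hash)→5800, (D,nl_idx)→10200, (B,nl)→60200 …(+1); best=3800 via (D,hash)
  {CD}: card=400; try (D,nl_idx)→850, (C,hash)→1000, (C,nl_idx)→1800, (D,merge)→2200, (C,merge)→2350, (D,hash)→3300 …(+2); best=850 via (D,nl_idx)
  {ABD}: card=15000; try (B,hash)→6560, (B,merge)→7760, (A,hash)→11780, (A,nl_idx)→63800, (A,merge)→109080, (B,nl)→120760 …(+1); best=6560 via (B,hash)
  {ACD}: card=800; try (A,hash)→1730, (C,hash)→1760, (C,nl_idx)→3960, (A,nl_idx)→4050, (C,merge)→5110, (A,merge)→5130 …(+2); best=1730 via (A,hash)
  {BCD}: card=15000; try (B,hash)→6650, (B,merge)→7850, (C,hash)→11900, (C,nl_idx)→63800, (C,merge)→109150, (B,nl)→120850 …(+1); best=6650 via (B,hash)
  {ABCD}: card=30000; try (B,hash)→7930, (B,merge)→13530, (A,hash)→22130, (C,hash)→22160, (C,nl_idx)→126560, (A,nl_idx)→126650 …(+5); best=7930 via (B,hash)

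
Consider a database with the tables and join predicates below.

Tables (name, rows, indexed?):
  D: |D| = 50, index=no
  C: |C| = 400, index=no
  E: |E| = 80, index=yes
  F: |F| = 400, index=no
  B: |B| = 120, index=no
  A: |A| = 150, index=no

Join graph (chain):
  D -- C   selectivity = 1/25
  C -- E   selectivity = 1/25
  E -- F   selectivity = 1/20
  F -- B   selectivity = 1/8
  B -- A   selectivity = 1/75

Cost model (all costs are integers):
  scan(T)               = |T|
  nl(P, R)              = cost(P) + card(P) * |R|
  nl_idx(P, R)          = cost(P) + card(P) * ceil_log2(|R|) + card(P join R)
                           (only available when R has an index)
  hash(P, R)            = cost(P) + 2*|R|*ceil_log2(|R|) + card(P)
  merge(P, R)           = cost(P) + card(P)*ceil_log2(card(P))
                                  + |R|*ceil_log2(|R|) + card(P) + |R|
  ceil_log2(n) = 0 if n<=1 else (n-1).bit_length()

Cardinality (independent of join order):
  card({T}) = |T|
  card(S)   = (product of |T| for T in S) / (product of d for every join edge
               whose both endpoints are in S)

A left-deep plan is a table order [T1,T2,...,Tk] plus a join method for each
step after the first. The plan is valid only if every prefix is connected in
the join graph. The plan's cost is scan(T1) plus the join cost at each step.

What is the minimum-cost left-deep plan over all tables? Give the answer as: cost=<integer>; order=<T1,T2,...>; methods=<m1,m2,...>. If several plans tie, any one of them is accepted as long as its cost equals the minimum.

Selinger DP (subsets sized 1..n):
  {D}: scan cost=50, card=50
  {C}: scan cost=400, card=400
  {E}: scan cost=80, card=80
  {F}: scan cost=400, card=400
  {B}: scan cost=120, card=120
  {A}: scan cost=150, card=150
  {CD}: card=800; try (D,hash)→1400, (C,merge)→4400, (D,merge)→4750, (C,hash)→7300, (C,nl)→20050, (D,nl)→20400; best=1400 via (D,hash)
  {CE}: card=1280; try (E,hash)→1920, (E,nl_idx)→4480, (C,merge)→4720, (E,merge)→5040, (C,hash)→7360, (C,nl)→32080 …(+1); best=1920 via (E,hash)
  {EF}: card=1600; try (E,hash)→1920, (F,merge)→4720, (E,nl_idx)→4800, (E,merge)→5040, (F,hash)→7360, (F,nl)→32080 …(+1); best=1920 via (E,hash)
  {BF}: card=6000; try (B,hash)→2480, (F,merge)→5080, (B,merge)→5360, (F,hash)→7440, (F,nl)→48120, (B,nl)→48400; best=2480 via (B,hash)
  {AB}: card=240; try (B,hash)→1980, (A,merge)→2430, (B,merge)→2460, (A,hash)→2640, (A,nl)→18120, (B,nl)→18150; best=1980 via (B,hash)
  {CDE}: card=2560; try (E,hash)→3320, (D,hash)→3800, (E,nl_idx)→9560, (E,merge)→10840, (D,merge)→17630, (E,nl)→65400 …(+1); best=3320 via (E,hash)
  {CEF}: card=25600; try (F,hash)→10400, (C,hash)→10720, (F,merge)→21280, (C,merge)→25120, (F,nl)→513920, (C,nl)→641920; best=10400 via (F,hash)
  {BEF}: card=24000; try (B,hash)→5200, (E,hash)→9600, (B,merge)→22080, (E,nl_idx)→68480, (E,merge)→87120, (B,nl)→193920 …(+1); best=5200 via (B,hash)
  {ABF}: card=12000; try (F,merge)→8140, (F,hash)→9420, (A,hash)→10880, (A,merge)→87830, (F,nl)→97980, (A,nl)→902480; best=8140 via (F,merge)
  {CDEF}: card=51200; try (F,hash)→13080, (D,hash)→36600, (F,merge)→40600, (D,merge)→420350, (F,nl)→1027320, (D,nl)→1290400; best=13080 via (F,hash)
  {BCEF}: card=384000; try (C,hash)→36400, (B,hash)→37680, (C,merge)→393200, (B,merge)→420960, (B,nl)→3082400, (C,nl)→9605200; best=36400 via (C,hash)
  {ABEF}: card=48000; try (E,hash)→21260, (A,hash)→31600, (E,nl_idx)→140140, (E,merge)→188780, (A,merge)→390550, (E,nl)→968140 …(+1); best=21260 via (E,hash)
  {BCDEF}: card=768000; try (B,hash)→65960, (D,hash)→421000, (B,merge)→884440, (B,nl)→6157080, (D,merge)→7716750, (D,nl)→19236400; best=65960 via (B,hash)
  {ABCEF}: card=768000; try (C,hash)→76460, (A,hash)→422800, (C,merge)→841260, (A,merge)→7717750, (C,nl)→19221260, (A,nl)→57636400; best=76460 via (C,hash)
  {ABCDEF}: card=1536000; try (A,hash)→836360, (D,hash)→845060, (A,merge)→16195310, (D,merge)→16204810, (D,nl)→38476460, (A,nl)→115265960; best=836360 via (A,hash)

cost=836360; order=C,D,E,F,B,A; methods=hash,hash,hash,hash,hash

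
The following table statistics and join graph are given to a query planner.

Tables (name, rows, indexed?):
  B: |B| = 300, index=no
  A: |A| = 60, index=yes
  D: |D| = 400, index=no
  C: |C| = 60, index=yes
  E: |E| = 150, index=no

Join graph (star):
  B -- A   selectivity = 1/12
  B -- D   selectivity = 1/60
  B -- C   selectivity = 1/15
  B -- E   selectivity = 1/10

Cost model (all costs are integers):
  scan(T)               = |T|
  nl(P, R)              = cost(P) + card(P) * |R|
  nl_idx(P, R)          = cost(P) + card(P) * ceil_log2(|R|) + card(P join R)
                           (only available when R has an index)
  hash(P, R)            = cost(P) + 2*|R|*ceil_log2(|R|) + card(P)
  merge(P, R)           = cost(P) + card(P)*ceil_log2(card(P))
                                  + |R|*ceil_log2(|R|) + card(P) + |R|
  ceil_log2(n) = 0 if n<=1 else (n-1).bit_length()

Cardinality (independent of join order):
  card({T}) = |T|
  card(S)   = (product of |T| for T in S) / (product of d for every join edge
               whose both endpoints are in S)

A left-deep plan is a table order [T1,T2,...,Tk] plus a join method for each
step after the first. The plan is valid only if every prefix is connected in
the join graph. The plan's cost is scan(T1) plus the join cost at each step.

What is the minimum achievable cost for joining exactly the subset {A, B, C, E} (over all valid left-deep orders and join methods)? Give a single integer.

Selinger DP over subsets of {A,B,C,E}:
  {B}: scan cost=300, card=300
  {A}: scan cost=60, card=60
  {C}: scan cost=60, card=60
  {E}: scan cost=150, card=150
  {AB}: card=1500; try (A,hash)→1320, (B,merge)→3480, (A,nl_idx)→3600, (A,merge)→3720, (B,hash)→5520, (B,nl)→18060 …(+1); best=1320 via (A,hash)
  {BC}: card=1200; try (C,hash)→1320, (C,nl_idx)→3300, (B,merge)→3480, (C,merge)→3720, (B,hash)→5520, (B,nl)→18060 …(+1); best=1320 via (C,hash)
  {BE}: card=4500; try (E,hash)→3000, (B,merge)→4500, (E,merge)→4650, (B,hash)→5700, (B,nl)→45150, (E,nl)→45300; best=3000 via (E,hash)
  {ABC}: card=6000; try (A,hash)→3240, (C,hash)→3540, (A,nl_idx)→14520, (A,merge)→16140, (C,nl_idx)→16320, (C,merge)→19740 …(+2); best=3240 via (A,hash)
  {ABE}: card=22500; try (E,hash)→5220, (A,hash)→8220, (E,merge)→20670, (A,nl_idx)→52500, (A,merge)→66420, (E,nl)→226320 …(+1); best=5220 via (E,hash)
  {BCE}: card=18000; try (E,hash)→4920, (C,hash)→8220, (E,merge)→17070, (C,nl_idx)→48000, (C,merge)→66420, (E,nl)→181320 …(+1); best=4920 via (E,hash)
  {ABCE}: card=90000; try (E,hash)→11640, (A,hash)→23640, (C,hash)→28440, (E,merge)→88590, (A,nl_idx)→202920, (C,nl_idx)→230220 …(+5); best=11640 via (E,hash)

11640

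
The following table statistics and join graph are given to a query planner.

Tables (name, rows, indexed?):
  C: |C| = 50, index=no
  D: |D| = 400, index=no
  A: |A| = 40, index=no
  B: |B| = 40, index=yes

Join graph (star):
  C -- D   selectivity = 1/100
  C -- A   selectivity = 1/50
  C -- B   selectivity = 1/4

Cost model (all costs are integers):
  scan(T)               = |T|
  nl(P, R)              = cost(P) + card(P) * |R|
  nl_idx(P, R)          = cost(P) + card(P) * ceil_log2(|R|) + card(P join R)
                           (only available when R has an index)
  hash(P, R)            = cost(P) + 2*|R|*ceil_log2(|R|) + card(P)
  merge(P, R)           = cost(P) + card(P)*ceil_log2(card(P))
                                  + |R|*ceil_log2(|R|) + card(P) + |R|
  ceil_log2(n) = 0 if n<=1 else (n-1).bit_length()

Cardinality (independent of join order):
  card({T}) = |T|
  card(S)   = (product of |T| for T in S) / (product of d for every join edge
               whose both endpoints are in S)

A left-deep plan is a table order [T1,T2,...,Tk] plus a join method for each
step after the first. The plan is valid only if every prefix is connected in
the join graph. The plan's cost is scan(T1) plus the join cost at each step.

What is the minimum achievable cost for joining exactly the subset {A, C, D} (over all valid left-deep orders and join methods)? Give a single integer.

Selinger DP over subsets of {A,C,D}:
  {C}: scan cost=50, card=50
  {D}: scan cost=400, card=400
  {A}: scan cost=40, card=40
  {CD}: card=200; try (C,hash)→1400, (D,merge)→4400, (C,merge)→4750, (D,hash)→7300, (D,nl)→20050, (C,nl)→20400; best=1400 via (C,hash)
  {AC}: card=40; try (A,hash)→580, (C,merge)→670, (C,hash)→680, (A,merge)→680, (C,nl)→2040, (A,nl)→2050; best=580 via (A,hash)
  {ACD}: card=160; try (A,hash)→2080, (A,merge)→3480, (D,merge)→4860, (D,hash)→7820, (A,nl)→9400, (D,nl)→16580; best=2080 via (A,hash)

2080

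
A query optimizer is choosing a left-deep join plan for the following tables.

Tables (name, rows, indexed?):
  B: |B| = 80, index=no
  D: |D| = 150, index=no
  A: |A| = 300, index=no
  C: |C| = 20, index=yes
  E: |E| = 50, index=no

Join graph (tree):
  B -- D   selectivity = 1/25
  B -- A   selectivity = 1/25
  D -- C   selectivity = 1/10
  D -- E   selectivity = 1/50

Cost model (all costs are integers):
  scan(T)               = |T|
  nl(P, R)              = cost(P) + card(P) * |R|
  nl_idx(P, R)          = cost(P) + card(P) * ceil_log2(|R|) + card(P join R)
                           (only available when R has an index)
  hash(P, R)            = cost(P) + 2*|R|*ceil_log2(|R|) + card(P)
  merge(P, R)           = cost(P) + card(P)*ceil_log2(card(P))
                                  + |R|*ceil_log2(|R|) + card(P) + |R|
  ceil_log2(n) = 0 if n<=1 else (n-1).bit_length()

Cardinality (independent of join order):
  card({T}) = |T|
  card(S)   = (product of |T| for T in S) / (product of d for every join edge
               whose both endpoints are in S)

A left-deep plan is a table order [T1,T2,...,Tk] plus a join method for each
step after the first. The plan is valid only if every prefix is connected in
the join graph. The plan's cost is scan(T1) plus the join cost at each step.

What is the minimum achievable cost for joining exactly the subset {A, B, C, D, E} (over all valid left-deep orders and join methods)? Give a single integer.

Selinger DP over subsets of {A,B,C,D,E}:
  {B}: scan cost=80, card=80
  {D}: scan cost=150, card=150
  {A}: scan cost=300, card=300
  {C}: scan cost=20, card=20
  {E}: scan cost=50, card=50
  {BD}: card=480; try (B,hash)→1420, (D,merge)→2070, (B,merge)→2140, (D,hash)→2560, (D,nl)→12080, (B,nl)→12150; best=1420 via (B,hash)
  {AB}: card=960; try (B,hash)→1720, (A,merge)→3720, (B,merge)→3940, (A,hash)→5560, (A,nl)→24080, (B,nl)→24300; best=1720 via (B,hash)
  {CD}: card=300; try (C,hash)→500, (C,nl_idx)→1200, (D,merge)→1490, (C,merge)→1620, (D,hash)→2440, (D,nl)→3020 …(+1); best=500 via (C,hash)
  {DE}: card=150; try (E,hash)→900, (D,merge)→1750, (E,merge)→1850, (D,hash)→2500, (D,nl)→7550, (E,nl)→7650; best=900 via (E,hash)
  {ABD}: card=5760; try (D,hash)→5080, (A,hash)→7300, (A,merge)→9220, (D,merge)→13630, (A,nl)→145420, (D,nl)→145720; best=5080 via (D,hash)
  {BCD}: card=960; try (B,hash)→1920, (C,hash)→2100, (B,merge)→4140, (C,nl_idx)→4780, (C,merge)→6340, (C,nl)→11020 …(+1); best=1920 via (B,hash)
  {BDE}: card=480; try (B,hash)→2170, (E,hash)→2500, (B,merge)→2890, (E,merge)→6570, (B,nl)→12900, (E,nl)→25420; best=2170 via (B,hash)
  {CDE}: card=300; try (C,hash)→1250, (E,hash)→1400, (C,nl_idx)→1950, (C,merge)→2370, (E,merge)→3850, (C,nl)→3900 …(+1); best=1250 via (C,hash)
  {ABCD}: card=11520; try (A,hash)→8280, (C,hash)→11040, (A,merge)→15480, (C,nl_idx)→45400, (C,merge)→85840, (C,nl)→120280 …(+1); best=8280 via (A,hash)
  {ABDE}: card=5760; try (A,hash)→8050, (A,merge)→9970, (E,hash)→11440, (E,merge)→86070, (A,nl)→146170, (E,nl)→293080; best=8050 via (A,hash)
  {BCDE}: card=960; try (B,hash)→2670, (C,hash)→2850, (E,hash)→3480, (B,merge)→4890, (C,nl_idx)→5530, (C,merge)→7090 …(+4); best=2670 via (B,hash)
  {ABCDE}: card=11520; try (A,hash)→9030, (C,hash)→14010, (A,merge)→16230, (E,hash)→20400, (C,nl_idx)→48370, (C,merge)→88810 …(+4); best=9030 via (A,hash)

9030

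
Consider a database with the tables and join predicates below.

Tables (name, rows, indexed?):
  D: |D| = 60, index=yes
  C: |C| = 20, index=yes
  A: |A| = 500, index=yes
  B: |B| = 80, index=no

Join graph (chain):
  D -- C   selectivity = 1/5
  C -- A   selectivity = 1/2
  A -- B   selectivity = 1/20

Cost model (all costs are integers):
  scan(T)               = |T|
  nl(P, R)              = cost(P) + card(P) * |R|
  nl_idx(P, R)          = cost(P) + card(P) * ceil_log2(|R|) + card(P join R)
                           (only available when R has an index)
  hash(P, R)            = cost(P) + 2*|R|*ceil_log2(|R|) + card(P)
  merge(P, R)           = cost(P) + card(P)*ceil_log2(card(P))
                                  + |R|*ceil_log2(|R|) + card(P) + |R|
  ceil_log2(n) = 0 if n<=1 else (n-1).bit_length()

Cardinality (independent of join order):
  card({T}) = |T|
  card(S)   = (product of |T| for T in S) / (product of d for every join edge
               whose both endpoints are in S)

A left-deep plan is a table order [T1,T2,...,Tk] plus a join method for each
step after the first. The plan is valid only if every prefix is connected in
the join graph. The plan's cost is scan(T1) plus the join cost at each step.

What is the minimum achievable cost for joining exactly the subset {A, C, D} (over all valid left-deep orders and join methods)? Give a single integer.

6920

Selinger DP over subsets of {A,C,D}:
  {D}: scan cost=60, card=60
  {C}: scan cost=20, card=20
  {A}: scan cost=500, card=500
  {CD}: card=240; try (C,hash)→320, (D,nl_idx)→380, (D,merge)→560, (C,merge)→600, (C,nl_idx)→600, (D,hash)→760 …(+2); best=320 via (C,hash)
  {AC}: card=5000; try (C,hash)→1200, (A,merge)→5140, (A,nl_idx)→5200, (C,merge)→5620, (C,nl_idx)→8000, (A,hash)→9040 …(+2); best=1200 via (C,hash)
  {ACD}: card=60000; try (D,hash)→6920, (A,merge)→7480, (A,hash)→9560, (A,nl_idx)→62480, (D,merge)→71620, (D,nl_idx)→91200 …(+2); best=6920 via (D,hash)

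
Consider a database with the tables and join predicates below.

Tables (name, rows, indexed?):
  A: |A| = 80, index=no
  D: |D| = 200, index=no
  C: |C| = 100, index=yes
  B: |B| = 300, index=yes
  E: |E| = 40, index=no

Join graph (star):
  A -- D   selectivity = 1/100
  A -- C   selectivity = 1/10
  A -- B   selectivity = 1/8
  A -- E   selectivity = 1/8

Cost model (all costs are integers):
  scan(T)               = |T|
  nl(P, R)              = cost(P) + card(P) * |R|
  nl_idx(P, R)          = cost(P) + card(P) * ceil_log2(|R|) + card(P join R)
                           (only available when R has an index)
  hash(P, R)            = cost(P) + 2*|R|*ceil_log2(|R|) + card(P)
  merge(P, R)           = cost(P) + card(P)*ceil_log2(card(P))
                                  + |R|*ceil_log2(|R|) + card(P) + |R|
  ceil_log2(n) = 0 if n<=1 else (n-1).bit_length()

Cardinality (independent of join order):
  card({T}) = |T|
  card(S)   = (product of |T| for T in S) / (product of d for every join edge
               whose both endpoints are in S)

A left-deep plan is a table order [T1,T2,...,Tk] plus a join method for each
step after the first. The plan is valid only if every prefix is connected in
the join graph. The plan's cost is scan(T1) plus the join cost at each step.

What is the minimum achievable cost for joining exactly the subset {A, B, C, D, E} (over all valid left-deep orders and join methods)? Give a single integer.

Selinger DP over subsets of {A,B,C,D,E}:
  {A}: scan cost=80, card=80
  {D}: scan cost=200, card=200
  {C}: scan cost=100, card=100
  {B}: scan cost=300, card=300
  {E}: scan cost=40, card=40
  {AD}: card=160; try (A,hash)→1520, (D,merge)→2520, (A,merge)→2640, (D,hash)→3360, (D,nl)→16080, (A,nl)→16200; best=1520 via (A,hash)
  {AC}: card=800; try (A,hash)→1320, (C,nl_idx)→1440, (C,merge)→1520, (A,merge)→1540, (C,hash)→1560, (C,nl)→8080 …(+1); best=1320 via (A,hash)
  {AB}: card=3000; try (A,hash)→1720, (B,merge)→3720, (B,nl_idx)→3800, (A,merge)→3940, (B,hash)→5560, (B,nl)→24080 …(+1); best=1720 via (A,hash)
  {AE}: card=400; try (E,hash)→640, (A,merge)→960, (E,merge)→1000, (A,hash)→1200, (A,nl)→3240, (E,nl)→3280; best=640 via (E,hash)
  {ACD}: card=1600; try (C,hash)→3080, (C,merge)→3760, (C,nl_idx)→4240, (D,hash)→5320, (D,merge)→11920, (C,nl)→17520 …(+1); best=3080 via (C,hash)
  {ABD}: card=6000; try (B,merge)→5960, (B,hash)→7080, (D,hash)→7920, (B,nl_idx)→8960, (D,merge)→42520, (B,nl)→49520 …(+1); best=5960 via (B,merge)
  {ADE}: card=800; try (E,hash)→2160, (E,merge)→3240, (D,hash)→4240, (D,merge)→6440, (E,nl)→7920, (D,nl)→80640; best=2160 via (E,hash)
  {ABC}: card=30000; try (C,hash)→6120, (B,hash)→7520, (B,merge)→13120, (B,nl_idx)→38520, (C,merge)→41520, (C,nl_idx)→52720 …(+2); best=6120 via (C,hash)
  {ACE}: card=4000; try (C,hash)→2440, (E,hash)→2600, (C,merge)→5440, (C,nl_idx)→7440, (E,merge)→10400, (E,nl)→33320 …(+1); best=2440 via (C,hash)
  {ABE}: card=15000; try (E,hash)→5200, (B,hash)→6440, (B,merge)→7640, (B,nl_idx)→19240, (E,merge)→41000, (B,nl)→120640 …(+1); best=5200 via (E,hash)
  {ABCD}: card=60000; try (B,hash)→10080, (C,hash)→13360, (B,merge)→25280, (D,hash)→39320, (B,nl_idx)→77480, (C,merge)→90760 …(+5); best=10080 via (B,hash)
  {ACDE}: card=8000; try (C,hash)→4360, (E,hash)→5160, (D,hash)→9640, (C,merge)→11760, (C,nl_idx)→15760, (E,merge)→22560 …(+4); best=4360 via (C,hash)
  {ABDE}: card=30000; try (B,hash)→8360, (E,hash)→12440, (B,merge)→13960, (D,hash)→23400, (B,nl_idx)→39360, (E,merge)→90240 …(+4); best=8360 via (B,hash)
  {ABCE}: card=150000; try (B,hash)→11840, (C,hash)→21600, (E,hash)→36600, (B,merge)→57440, (B,nl_idx)→188440, (C,merge)→231000 …(+5); best=11840 via (B,hash)
  {ABCDE}: card=300000; try (B,hash)→17760, (C,hash)→39760, (E,hash)→70560, (B,merge)→119360, (D,hash)→165040, (B,nl_idx)→376360 …(+8); best=17760 via (B,hash)

17760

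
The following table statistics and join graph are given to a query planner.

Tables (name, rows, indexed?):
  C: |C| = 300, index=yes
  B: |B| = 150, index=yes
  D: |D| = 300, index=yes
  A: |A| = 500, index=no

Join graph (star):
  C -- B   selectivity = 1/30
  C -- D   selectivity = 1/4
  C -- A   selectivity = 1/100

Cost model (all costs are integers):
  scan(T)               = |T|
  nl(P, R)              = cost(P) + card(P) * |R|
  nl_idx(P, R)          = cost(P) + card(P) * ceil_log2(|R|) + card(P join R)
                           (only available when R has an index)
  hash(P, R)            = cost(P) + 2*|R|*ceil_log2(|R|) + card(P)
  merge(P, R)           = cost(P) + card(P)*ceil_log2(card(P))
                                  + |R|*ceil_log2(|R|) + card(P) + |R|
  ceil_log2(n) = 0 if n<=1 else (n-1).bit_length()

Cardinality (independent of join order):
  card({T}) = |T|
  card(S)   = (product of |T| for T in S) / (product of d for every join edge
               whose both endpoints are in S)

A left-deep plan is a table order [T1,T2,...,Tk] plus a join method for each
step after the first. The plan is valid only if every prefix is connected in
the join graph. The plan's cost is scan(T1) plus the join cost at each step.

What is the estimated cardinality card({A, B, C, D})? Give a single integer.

562500

Tables in S: A(500), B(150), C(300), D(300)
Edges inside S: C-B(d=30), C-D(d=4), C-A(d=100)
numerator = 500 * 150 * 300 * 300 = 6750000000
denominator = 30 * 4 * 100 = 12000
card(S) = 6750000000 / 12000 = 562500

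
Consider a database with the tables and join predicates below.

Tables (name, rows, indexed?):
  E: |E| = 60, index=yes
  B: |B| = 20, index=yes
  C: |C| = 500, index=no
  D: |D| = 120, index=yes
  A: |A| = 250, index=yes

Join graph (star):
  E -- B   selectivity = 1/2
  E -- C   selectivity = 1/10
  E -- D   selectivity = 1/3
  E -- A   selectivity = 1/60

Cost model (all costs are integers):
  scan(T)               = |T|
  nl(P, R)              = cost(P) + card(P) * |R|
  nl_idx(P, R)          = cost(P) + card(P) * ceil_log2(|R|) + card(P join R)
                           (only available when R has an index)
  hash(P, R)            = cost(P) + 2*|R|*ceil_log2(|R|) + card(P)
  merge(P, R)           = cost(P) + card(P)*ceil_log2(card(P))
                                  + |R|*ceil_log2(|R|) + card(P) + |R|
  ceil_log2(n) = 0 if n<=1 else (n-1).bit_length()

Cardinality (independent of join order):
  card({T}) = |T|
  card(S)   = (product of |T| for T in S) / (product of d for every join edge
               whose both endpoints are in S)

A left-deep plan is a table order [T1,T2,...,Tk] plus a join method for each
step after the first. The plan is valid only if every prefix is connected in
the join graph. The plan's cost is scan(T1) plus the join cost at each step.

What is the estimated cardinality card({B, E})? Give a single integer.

600

Tables in S: B(20), E(60)
Edges inside S: E-B(d=2)
numerator = 20 * 60 = 1200
denominator = 2 = 2
card(S) = 1200 / 2 = 600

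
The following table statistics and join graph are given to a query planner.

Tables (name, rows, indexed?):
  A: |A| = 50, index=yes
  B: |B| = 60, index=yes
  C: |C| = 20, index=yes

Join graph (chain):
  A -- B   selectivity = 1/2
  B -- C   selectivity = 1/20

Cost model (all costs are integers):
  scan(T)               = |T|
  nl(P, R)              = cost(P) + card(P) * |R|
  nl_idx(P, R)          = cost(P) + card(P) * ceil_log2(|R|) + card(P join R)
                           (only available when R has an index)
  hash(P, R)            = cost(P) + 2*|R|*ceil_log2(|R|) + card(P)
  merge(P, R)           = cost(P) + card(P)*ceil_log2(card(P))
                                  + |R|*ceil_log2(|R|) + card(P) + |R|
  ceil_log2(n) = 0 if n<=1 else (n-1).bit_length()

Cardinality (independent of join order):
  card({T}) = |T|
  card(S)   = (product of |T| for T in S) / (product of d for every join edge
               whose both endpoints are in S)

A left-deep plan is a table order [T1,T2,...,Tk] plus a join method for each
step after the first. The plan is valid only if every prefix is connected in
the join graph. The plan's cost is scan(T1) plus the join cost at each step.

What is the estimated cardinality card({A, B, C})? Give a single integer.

1500

Tables in S: A(50), B(60), C(20)
Edges inside S: A-B(d=2), B-C(d=20)
numerator = 50 * 60 * 20 = 60000
denominator = 2 * 20 = 40
card(S) = 60000 / 40 = 1500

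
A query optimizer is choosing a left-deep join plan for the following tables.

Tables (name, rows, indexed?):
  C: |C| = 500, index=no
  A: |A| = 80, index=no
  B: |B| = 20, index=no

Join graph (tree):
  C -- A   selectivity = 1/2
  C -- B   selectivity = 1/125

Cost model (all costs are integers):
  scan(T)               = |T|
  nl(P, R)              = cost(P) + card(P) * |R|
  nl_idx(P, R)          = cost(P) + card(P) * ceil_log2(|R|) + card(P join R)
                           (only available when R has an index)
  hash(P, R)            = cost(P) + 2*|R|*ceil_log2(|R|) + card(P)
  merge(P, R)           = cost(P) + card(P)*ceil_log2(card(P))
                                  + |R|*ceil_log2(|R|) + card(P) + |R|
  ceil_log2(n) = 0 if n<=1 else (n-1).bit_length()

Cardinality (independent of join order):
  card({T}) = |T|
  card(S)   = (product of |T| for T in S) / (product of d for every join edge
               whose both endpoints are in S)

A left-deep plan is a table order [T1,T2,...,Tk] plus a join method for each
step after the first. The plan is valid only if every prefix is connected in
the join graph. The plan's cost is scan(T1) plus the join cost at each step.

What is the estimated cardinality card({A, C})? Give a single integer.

20000

Tables in S: A(80), C(500)
Edges inside S: C-A(d=2)
numerator = 80 * 500 = 40000
denominator = 2 = 2
card(S) = 40000 / 2 = 20000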